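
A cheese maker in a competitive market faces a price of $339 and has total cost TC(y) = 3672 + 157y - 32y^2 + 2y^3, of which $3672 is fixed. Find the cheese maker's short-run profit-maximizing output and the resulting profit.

AVC = 157 - 32y + 2y^2; min AVC = $29 at y = 8. Since P = $339 ≥ min AVC, the firm produces.
With MC = 157 - 64y + 6y^2, P = MC on the upward-sloping part at y* = 13.
TR = 339·13 = 4407. TC = 3672 + 1027 = 4699. Profit = 4407 − 4699 = -$292.
That loss of $292 beats the $3672 the firm would lose by shutting down; producing recovers $3380 of fixed cost.

Profit = -$292 at y = 13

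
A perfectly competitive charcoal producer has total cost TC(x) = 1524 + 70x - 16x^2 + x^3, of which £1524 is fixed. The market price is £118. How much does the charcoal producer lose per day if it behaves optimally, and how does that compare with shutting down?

AVC = 70 - 16x + x^2; min AVC = £6 at x = 8. Since P = £118 ≥ min AVC, the firm produces.
MC = 70 - 32x + 3x^2. Setting P = MC and taking the root on the rising branch gives x* = 12.
TR = 118·12 = 1416. TC = 1524 + 264 = 1788. Profit = 1416 − 1788 = -£372.
By producing, the firm covers all variable cost plus £1152 of fixed cost; shutting down would lose the full £1524.

Profit = -£372 at x = 12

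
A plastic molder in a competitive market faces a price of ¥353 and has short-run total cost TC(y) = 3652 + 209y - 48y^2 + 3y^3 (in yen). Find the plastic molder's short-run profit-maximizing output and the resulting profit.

AVC = 209 - 48y + 3y^2; min AVC = ¥17 at y = 8. Since P = ¥353 ≥ min AVC, the firm produces.
With MC = 209 - 96y + 9y^2, P = MC on the upward-sloping part at y* = 12.
TR = 353·12 = 4236. TC = 3652 + 780 = 4432. Profit = 4236 − 4432 = -¥196.
That loss of ¥196 beats the ¥3652 the firm would lose by shutting down; producing recovers ¥3456 of fixed cost.

Profit = -¥196 at y = 12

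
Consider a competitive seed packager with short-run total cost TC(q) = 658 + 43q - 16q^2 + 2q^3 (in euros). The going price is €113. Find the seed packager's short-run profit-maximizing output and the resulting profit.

AVC = 43 - 16q + 2q^2 has its minimum €11 at q = 4; price €113 clears that bar, so the firm operates.
MC = 43 - 32q + 6q^2. Setting P = MC and taking the root on the rising branch gives q* = 7.
TR = 113·7 = 791. TC = 658 + 203 = 861. Profit = 791 − 861 = -€70.
By producing, the firm covers all variable cost plus €588 of fixed cost; shutting down would lose the full €658.

Profit = -€70 at q = 7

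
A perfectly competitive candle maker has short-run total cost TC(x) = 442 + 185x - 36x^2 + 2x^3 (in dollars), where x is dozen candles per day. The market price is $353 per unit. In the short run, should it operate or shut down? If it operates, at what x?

Strip out fixed cost: VC = 185x - 36x^2 + 2x^3. Then AVC = 185 - 36x + 2x^2 and MC = 185 - 72x + 6x^2.
AVC is minimized where dAVC/dx = -36 + 4x = 0, at x = 9; min AVC = 185 - 36·9 + 2·9^2 = $23.
Since P = $353 ≥ min AVC = $23, price covers variable cost and the firm should produce.
P = MC gives -168 - 72x + 6x^2 = 0, with roots -2 and 14. Take the larger (rising MC): x* = 14.
Check: AVC at x = 14 is $73 ≤ P, so revenue covers variable cost.
Profit = P·x − TC = 353·14 − 1464 = $3478.

Produce at x = 14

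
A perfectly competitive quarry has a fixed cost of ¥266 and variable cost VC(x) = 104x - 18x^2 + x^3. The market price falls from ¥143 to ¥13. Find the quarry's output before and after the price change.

Output falls from 13 to 0 (the firm shuts down)

AVC = 104 - 18x + x^2, minimized at x = 9 where min AVC = ¥23. MC = 104 - 36x + 3x^2.
At P = ¥143 ≥ min AVC, set P = MC on the rising branch: x = 13.
At P = ¥13 < min AVC = ¥23, price no longer covers variable cost at any output, so the firm shuts down: x = 0.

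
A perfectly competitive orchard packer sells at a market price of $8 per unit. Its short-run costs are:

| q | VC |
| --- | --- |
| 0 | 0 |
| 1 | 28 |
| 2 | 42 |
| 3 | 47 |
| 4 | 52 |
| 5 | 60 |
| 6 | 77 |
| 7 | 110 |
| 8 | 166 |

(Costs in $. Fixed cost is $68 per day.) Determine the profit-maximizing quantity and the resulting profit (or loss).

Tabulate TR − TC: q=0: -68; q=1: -88; q=2: -94; q=3: -91; q=4: -88; q=5: -88; q=6: -97; q=7: -122; q=8: -170.
Profit is highest at q = 0. Equivalently, the lowest AVC in the table is 60/5 ≈ $12 at q = 5, and P = $8 falls below it — price never covers variable cost, so the firm shuts down and loses only its fixed cost.

q = 0 (shut down); profit = -$68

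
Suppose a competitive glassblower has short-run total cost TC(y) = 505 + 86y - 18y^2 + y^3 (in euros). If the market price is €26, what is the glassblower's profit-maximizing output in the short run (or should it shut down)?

From TC, MC = TC'(y) = 86 - 36y + 3y^2 and AVC = VC/y = 86 - 18y + y^2.
The AVC parabola has its vertex at y = 18/2 = 9, where AVC = 86 - 18·9 + 9^2 = €5.
Since P = €26 ≥ min AVC = €5, price covers variable cost and the firm should produce.
P = MC gives 60 - 36y + 3y^2 = 0, with roots 2 and 10. Take the larger (rising MC): y* = 10.
Check: AVC at y = 10 is €6 ≤ P, so revenue covers variable cost.
Profit = P·y − TC = 26·10 − 565 = -€305, a loss, but smaller than the €505 fixed cost the firm would lose by shutting down.

Produce at y = 10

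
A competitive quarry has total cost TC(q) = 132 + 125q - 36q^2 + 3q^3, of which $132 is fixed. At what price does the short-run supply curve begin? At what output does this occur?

$17 per unit, at q = 6

Short-run supply begins at min AVC. From VC = 125q - 36q^2 + 3q^3, AVC = 125 - 36q + 3q^2.
At the minimum of AVC, MC = AVC. MC = 125 - 72q + 9q^2; setting MC = AVC gives 6q^2 - 36q = 0, so q = 6. min AVC = 17.
The firm shuts down for any P below $17.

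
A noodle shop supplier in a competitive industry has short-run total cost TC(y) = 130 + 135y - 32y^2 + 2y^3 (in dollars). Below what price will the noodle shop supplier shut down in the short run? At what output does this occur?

Short-run supply begins at min AVC. From VC = 135y - 32y^2 + 2y^3, AVC = 135 - 32y + 2y^2.
dAVC/dy = -32 + 4y = 0 gives y = 8. min AVC = 135 - 32·8 + 2·8^2 = 7.
So the shutdown price is $7.

$7 per unit, at y = 8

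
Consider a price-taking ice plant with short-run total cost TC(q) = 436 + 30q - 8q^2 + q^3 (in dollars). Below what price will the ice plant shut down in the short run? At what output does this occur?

The firm shuts down when price falls below the minimum of average variable cost. AVC = VC/q = 30 - 8q + q^2.
dAVC/dq = -8 + 2q = 0 gives q = 4. min AVC = 30 - 8·4 + 4^2 = 14.
For P < $14 the firm produces nothing.

$14 per unit, at q = 4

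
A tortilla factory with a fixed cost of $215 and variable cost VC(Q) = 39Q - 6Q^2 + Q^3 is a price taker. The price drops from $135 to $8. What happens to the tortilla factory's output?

AVC = 39 - 6Q + Q^2, minimized at Q = 3 where min AVC = $30. MC = 39 - 12Q + 3Q^2.
With P = $135 above the shutdown price, P = MC gives Q = 8.
At P = $8 < min AVC = $30, price no longer covers variable cost at any output, so the firm shuts down: Q = 0.

Output falls from 8 to 0 (the firm shuts down)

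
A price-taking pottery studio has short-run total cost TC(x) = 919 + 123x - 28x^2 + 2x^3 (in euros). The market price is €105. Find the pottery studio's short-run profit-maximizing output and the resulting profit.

Profit = -€271 at x = 9

AVC = 123 - 28x + 2x^2; min AVC = €25 at x = 7. Since P = €105 ≥ min AVC, the firm produces.
MC = 123 - 56x + 6x^2. Setting P = MC and taking the root on the rising branch gives x* = 9.
TR = 105·9 = 945. TC = 919 + 297 = 1216. Profit = 945 − 1216 = -€271.
By producing, the firm covers all variable cost plus €648 of fixed cost; shutting down would lose the full €919.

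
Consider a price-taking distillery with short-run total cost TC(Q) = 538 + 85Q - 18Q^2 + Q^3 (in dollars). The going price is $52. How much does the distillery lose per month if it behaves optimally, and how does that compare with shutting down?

Profit = -$54 at Q = 11

AVC = 85 - 18Q + Q^2; min AVC = $4 at Q = 9. Since P = $52 ≥ min AVC, the firm produces.
MC = 85 - 36Q + 3Q^2. Setting P = MC and taking the root on the rising branch gives Q* = 11.
TR = 52·11 = 572. TC = 538 + 88 = 626. Profit = 572 − 626 = -$54.
By producing, the firm covers all variable cost plus $484 of fixed cost; shutting down would lose the full $538.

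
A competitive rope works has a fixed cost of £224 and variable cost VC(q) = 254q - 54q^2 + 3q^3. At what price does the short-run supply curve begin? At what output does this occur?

£11 per unit, at q = 9

The firm shuts down when price falls below the minimum of average variable cost. AVC = VC/q = 254 - 54q + 3q^2.
At the minimum of AVC, MC = AVC. MC = 254 - 108q + 9q^2; setting MC = AVC gives 6q^2 - 54q = 0, so q = 9. min AVC = 11.
The firm shuts down for any P below £11.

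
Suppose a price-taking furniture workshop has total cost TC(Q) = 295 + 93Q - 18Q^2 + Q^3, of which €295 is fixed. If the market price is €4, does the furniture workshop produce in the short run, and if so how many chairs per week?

Strip out fixed cost: VC = 93Q - 18Q^2 + Q^3. Then AVC = 93 - 18Q + Q^2 and MC = 93 - 36Q + 3Q^2.
The AVC parabola has its vertex at Q = 18/2 = 9, where AVC = 93 - 18·9 + 9^2 = €12.
P = €4 lies below min AVC = €12; no output level covers variable cost.
Best response: produce nothing and absorb the €295 fixed cost.

Shut down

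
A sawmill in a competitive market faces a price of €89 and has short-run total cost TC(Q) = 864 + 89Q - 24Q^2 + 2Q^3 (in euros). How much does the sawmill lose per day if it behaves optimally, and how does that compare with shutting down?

Profit = -€352 at Q = 8

AVC = 89 - 24Q + 2Q^2; min AVC = €17 at Q = 6. Since P = €89 ≥ min AVC, the firm produces.
MC = 89 - 48Q + 6Q^2. Setting P = MC and taking the root on the rising branch gives Q* = 8.
TR = 89·8 = 712. TC = 864 + 200 = 1064. Profit = 712 − 1064 = -€352.
Shutting down would mean losing the fixed cost of €864, so operating at a loss of €352 is better by €512.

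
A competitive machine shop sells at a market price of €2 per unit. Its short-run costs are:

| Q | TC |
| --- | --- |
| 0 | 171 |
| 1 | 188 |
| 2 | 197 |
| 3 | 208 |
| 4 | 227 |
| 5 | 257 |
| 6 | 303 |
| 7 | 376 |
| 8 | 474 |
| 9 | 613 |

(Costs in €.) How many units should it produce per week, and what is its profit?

Q = 0 (shut down); profit = -€171

Profit at each row (π = 2Q − TC): Q=0: -171; Q=1: -186; Q=2: -193; Q=3: -202; Q=4: -219; Q=5: -247; Q=6: -291; Q=7: -362; Q=8: -458; Q=9: -595.
Profit is highest at Q = 0. Equivalently, the lowest AVC in the table is 37/3 ≈ €12.33 at Q = 3, and P = €2 falls below it — price never covers variable cost, so the firm shuts down and loses only its fixed cost.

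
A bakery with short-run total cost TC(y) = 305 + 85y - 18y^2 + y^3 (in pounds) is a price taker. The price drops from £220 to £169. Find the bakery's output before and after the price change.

AVC = 85 - 18y + y^2, minimized at y = 9 where min AVC = £4. MC = 85 - 36y + 3y^2.
At P = £220 ≥ min AVC, set P = MC on the rising branch: y = 15.
At P = £169 ≥ min AVC, set P = MC: y = 14. The firm stays open but cuts output.

Output falls from 15 to 14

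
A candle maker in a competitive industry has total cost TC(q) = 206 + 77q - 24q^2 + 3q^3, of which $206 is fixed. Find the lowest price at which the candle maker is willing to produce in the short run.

$29 per unit

The shutdown price is the minimum of AVC. VC = 77q - 24q^2 + 3q^3, so AVC = 77 - 24q + 3q^2.
dAVC/dq = -24 + 6q = 0 gives q = 4. min AVC = 77 - 24·4 + 3·4^2 = 29.
So the shutdown price is $29.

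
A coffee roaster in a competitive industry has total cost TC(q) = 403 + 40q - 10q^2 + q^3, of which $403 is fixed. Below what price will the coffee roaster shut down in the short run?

$15 per unit

The firm shuts down when price falls below the minimum of average variable cost. AVC = VC/q = 40 - 10q + q^2.
dAVC/dq = -10 + 2q = 0 gives q = 5. min AVC = 40 - 10·5 + 5^2 = 15.
The firm shuts down for any P below $15.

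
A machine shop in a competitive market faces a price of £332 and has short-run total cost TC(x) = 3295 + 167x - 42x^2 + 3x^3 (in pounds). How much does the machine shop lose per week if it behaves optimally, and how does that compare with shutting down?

Profit = -£391 at x = 11

AVC = 167 - 42x + 3x^2 has its minimum £20 at x = 7; price £332 clears that bar, so the firm operates.
With MC = 167 - 84x + 9x^2, P = MC on the upward-sloping part at x* = 11.
TR = 332·11 = 3652. TC = 3295 + 748 = 4043. Profit = 3652 − 4043 = -£391.
Shutting down would mean losing the fixed cost of £3295, so operating at a loss of £391 is better by £2904.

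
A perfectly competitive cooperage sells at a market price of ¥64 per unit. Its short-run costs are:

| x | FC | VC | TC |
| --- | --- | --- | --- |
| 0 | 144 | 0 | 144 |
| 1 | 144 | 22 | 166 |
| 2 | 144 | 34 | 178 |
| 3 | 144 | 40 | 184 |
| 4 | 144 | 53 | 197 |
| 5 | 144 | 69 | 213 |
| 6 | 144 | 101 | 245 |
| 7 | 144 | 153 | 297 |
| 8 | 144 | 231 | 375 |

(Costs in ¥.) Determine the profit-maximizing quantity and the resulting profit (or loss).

x = 7; profit = ¥151

Profit at each row (π = 64x − TC): x=0: -144; x=1: -102; x=2: -50; x=3: 8; x=4: 59; x=5: 107; x=6: 139; x=7: 151; x=8: 137.
Profit is maximized at x = 7. AVC there is 153/7 = ¥21.86 ≤ P, so producing beats shutting down (which would give -¥144).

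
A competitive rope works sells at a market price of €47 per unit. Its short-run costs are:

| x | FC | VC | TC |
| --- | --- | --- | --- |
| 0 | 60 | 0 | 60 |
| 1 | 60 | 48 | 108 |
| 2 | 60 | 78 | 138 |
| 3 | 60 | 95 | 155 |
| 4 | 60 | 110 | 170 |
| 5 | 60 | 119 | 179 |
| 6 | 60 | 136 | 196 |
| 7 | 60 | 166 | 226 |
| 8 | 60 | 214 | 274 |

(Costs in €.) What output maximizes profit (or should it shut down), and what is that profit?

x = 7; profit = €103

Tabulate TR − TC: x=0: -60; x=1: -61; x=2: -44; x=3: -14; x=4: 18; x=5: 56; x=6: 86; x=7: 103; x=8: 102.
Profit is maximized at x = 7. AVC there is 166/7 = €23.71 ≤ P, so producing beats shutting down (which would give -€60).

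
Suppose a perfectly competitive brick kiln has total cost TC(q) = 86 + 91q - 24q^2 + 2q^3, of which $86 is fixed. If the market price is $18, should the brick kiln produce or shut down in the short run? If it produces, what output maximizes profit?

From TC, MC = TC'(q) = 91 - 48q + 6q^2 and AVC = VC/q = 91 - 24q + 2q^2.
The AVC parabola has its vertex at q = 24/4 = 6, where AVC = 91 - 24·6 + 2·6^2 = $19.
P = $18 lies below min AVC = $19; no output level covers variable cost.
Best response: produce nothing and absorb the $86 fixed cost.

Shut down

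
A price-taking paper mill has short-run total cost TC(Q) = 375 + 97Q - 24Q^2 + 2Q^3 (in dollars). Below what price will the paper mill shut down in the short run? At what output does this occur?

$25 per unit, at Q = 6

The firm shuts down when price falls below the minimum of average variable cost. AVC = VC/Q = 97 - 24Q + 2Q^2.
At the minimum of AVC, MC = AVC. MC = 97 - 48Q + 6Q^2; setting MC = AVC gives 4Q^2 - 24Q = 0, so Q = 6. min AVC = 25.
So the shutdown price is $25.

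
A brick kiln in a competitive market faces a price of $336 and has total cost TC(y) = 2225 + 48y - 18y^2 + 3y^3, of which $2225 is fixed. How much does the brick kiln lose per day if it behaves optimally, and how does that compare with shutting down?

Profit = -$305 at y = 8

AVC = 48 - 18y + 3y^2; min AVC = $21 at y = 3. Since P = $336 ≥ min AVC, the firm produces.
MC = 48 - 36y + 9y^2. Setting P = MC and taking the root on the rising branch gives y* = 8.
TR = 336·8 = 2688. TC = 2225 + 768 = 2993. Profit = 2688 − 2993 = -$305.
That loss of $305 beats the $2225 the firm would lose by shutting down; producing recovers $1920 of fixed cost.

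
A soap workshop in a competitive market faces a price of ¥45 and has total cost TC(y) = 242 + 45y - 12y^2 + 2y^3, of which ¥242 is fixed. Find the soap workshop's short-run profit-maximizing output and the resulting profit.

Profit = -¥178 at y = 4

AVC = 45 - 12y + 2y^2 has its minimum ¥27 at y = 3; price ¥45 clears that bar, so the firm operates.
With MC = 45 - 24y + 6y^2, P = MC on the upward-sloping part at y* = 4.
TR = 45·4 = 180. TC = 242 + 116 = 358. Profit = 180 − 358 = -¥178.
Shutting down would mean losing the fixed cost of ¥242, so operating at a loss of ¥178 is better by ¥64.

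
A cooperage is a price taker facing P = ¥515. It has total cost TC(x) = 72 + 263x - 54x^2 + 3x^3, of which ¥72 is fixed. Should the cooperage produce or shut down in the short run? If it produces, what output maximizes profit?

Variable cost is VC = 263x - 54x^2 + 3x^3, so AVC = VC/x = 263 - 54x + 3x^2 and MC = dTC/dx = 263 - 108x + 9x^2.
AVC is minimized where dAVC/dx = -54 + 6x = 0, at x = 9; min AVC = 263 - 54·9 + 3·9^2 = ¥20.
Because ¥515 ≥ ¥20, revenue can cover variable cost; the firm operates.
Set P = MC: 515 = 263 - 108x + 9x^2 → -252 - 108x + 9x^2 = 0. The roots are x = -2 and x = 14; the profit-maximizing output is on the rising part of MC, so x* = 14.
Check: AVC at x = 14 is ¥95 ≤ P, so revenue covers variable cost.
Profit = P·x − TC = 515·14 − 1402 = ¥5808.

Produce at x = 14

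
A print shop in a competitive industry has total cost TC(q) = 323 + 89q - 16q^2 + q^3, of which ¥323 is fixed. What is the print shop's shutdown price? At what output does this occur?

¥25 per unit, at q = 8

Short-run supply begins at min AVC. From VC = 89q - 16q^2 + q^3, AVC = 89 - 16q + q^2.
At the minimum of AVC, MC = AVC. MC = 89 - 32q + 3q^2; setting MC = AVC gives 2q^2 - 16q = 0, so q = 8. min AVC = 25.
The firm shuts down for any P below ¥25.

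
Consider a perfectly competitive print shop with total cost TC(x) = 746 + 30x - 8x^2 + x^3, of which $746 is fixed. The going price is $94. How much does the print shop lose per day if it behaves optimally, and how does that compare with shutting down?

Profit = -$234 at x = 8

AVC = 30 - 8x + x^2 has its minimum $14 at x = 4; price $94 clears that bar, so the firm operates.
MC = 30 - 16x + 3x^2. Setting P = MC and taking the root on the rising branch gives x* = 8.
TR = 94·8 = 752. TC = 746 + 240 = 986. Profit = 752 − 986 = -$234.
Shutting down would mean losing the fixed cost of $746, so operating at a loss of $234 is better by $512.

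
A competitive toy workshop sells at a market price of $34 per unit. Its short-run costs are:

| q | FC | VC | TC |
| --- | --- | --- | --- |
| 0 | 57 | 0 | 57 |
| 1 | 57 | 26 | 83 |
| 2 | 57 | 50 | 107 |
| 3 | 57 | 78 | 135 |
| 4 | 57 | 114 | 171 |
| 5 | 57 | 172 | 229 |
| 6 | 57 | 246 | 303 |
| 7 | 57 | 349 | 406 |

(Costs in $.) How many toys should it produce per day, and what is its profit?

Tabulate TR − TC: q=0: -57; q=1: -49; q=2: -39; q=3: -33; q=4: -35; q=5: -59; q=6: -99; q=7: -168.
Profit is maximized at q = 3. AVC there is 78/3 = $26 ≤ P, so producing beats shutting down (which would give -$57).

q = 3; profit = -$33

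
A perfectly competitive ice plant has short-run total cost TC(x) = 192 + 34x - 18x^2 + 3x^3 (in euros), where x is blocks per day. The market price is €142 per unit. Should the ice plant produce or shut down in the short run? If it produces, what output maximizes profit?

Produce at x = 6

From TC, MC = TC'(x) = 34 - 36x + 9x^2 and AVC = VC/x = 34 - 18x + 3x^2.
The AVC parabola has its vertex at x = 18/6 = 3, where AVC = 34 - 18·3 + 3·3^2 = €7.
Since P = €142 ≥ min AVC = €7, price covers variable cost and the firm should produce.
P = MC gives -108 - 36x + 9x^2 = 0, with roots -2 and 6. Take the larger (rising MC): x* = 6.
Check: AVC at x = 6 is €34 ≤ P, so revenue covers variable cost.
Profit = P·x − TC = 142·6 − 396 = €456.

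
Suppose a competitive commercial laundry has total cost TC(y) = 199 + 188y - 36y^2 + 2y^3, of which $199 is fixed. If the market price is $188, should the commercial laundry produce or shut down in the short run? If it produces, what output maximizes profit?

Produce at y = 12

From TC, MC = TC'(y) = 188 - 72y + 6y^2 and AVC = VC/y = 188 - 36y + 2y^2.
The AVC parabola has its vertex at y = 36/4 = 9, where AVC = 188 - 36·9 + 2·9^2 = $26.
P = $188 exceeds min AVC = $26, so the firm stays open.
Set P = MC: 188 = 188 - 72y + 6y^2 → -72y + 6y^2 = 0. The roots are y = 0 and y = 12; the profit-maximizing output is on the rising part of MC, so y* = 12.
Check: AVC at y = 12 is $44 ≤ P, so revenue covers variable cost.
Profit = P·y − TC = 188·12 − 727 = $1529.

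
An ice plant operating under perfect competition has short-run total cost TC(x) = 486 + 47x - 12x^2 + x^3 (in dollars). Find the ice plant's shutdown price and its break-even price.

Shutdown price = $11; break-even price = $74

Shutdown price = min AVC. AVC = 47 - 12x + x^2, with vertex at x = 6 and minimum $11.
ATC = 486/x + 47 - 12x + x^2. Setting dATC/dx = −486/x^2 − 12 + 2x = 0 gives x = 9 (since 2·9^3 − 12·9^2 = 486).
min ATC = 486/9 + 47 − 12·9 + 9^2 = $74. That is the break-even price.
For $11 ≤ P < $74 the firm produces at a loss; below $11 it shuts down.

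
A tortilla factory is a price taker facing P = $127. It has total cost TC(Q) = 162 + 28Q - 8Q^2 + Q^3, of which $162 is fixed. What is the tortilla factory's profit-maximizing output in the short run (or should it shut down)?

Strip out fixed cost: VC = 28Q - 8Q^2 + Q^3. Then AVC = 28 - 8Q + Q^2 and MC = 28 - 16Q + 3Q^2.
AVC hits its minimum where MC = AVC, at Q = 4, giving min AVC = 28 - 8·4 + 4^2 = $12.
P = $127 exceeds min AVC = $12, so the firm stays open.
Solving P = MC: -99 - 16Q + 3Q^2 = 0 ⇒ Q = -11/3 or 9. On the upward-sloping branch, Q* = 9.
Check: AVC at Q = 9 is $37 ≤ P, so revenue covers variable cost.
Profit = P·Q − TC = 127·9 − 495 = $648.

Produce at Q = 9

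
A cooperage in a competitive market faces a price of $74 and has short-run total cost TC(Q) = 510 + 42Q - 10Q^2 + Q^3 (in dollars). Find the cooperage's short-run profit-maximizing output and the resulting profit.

AVC = 42 - 10Q + Q^2; min AVC = $17 at Q = 5. Since P = $74 ≥ min AVC, the firm produces.
With MC = 42 - 20Q + 3Q^2, P = MC on the upward-sloping part at Q* = 8.
TR = 74·8 = 592. TC = 510 + 208 = 718. Profit = 592 − 718 = -$126.
By producing, the firm covers all variable cost plus $384 of fixed cost; shutting down would lose the full $510.

Profit = -$126 at Q = 8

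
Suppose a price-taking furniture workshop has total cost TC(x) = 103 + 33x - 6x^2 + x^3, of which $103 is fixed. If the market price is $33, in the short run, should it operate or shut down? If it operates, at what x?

Produce at x = 4

From TC, MC = TC'(x) = 33 - 12x + 3x^2 and AVC = VC/x = 33 - 6x + x^2.
The AVC parabola has its vertex at x = 6/2 = 3, where AVC = 33 - 6·3 + 3^2 = $24.
Since P = $33 ≥ min AVC = $24, price covers variable cost and the firm should produce.
Solving P = MC: -12x + 3x^2 = 0 ⇒ x = 0 or 4. On the upward-sloping branch, x* = 4.
Check: AVC at x = 4 is $25 ≤ P, so revenue covers variable cost.
Profit = P·x − TC = 33·4 − 203 = -$71, a loss, but smaller than the $103 fixed cost the firm would lose by shutting down.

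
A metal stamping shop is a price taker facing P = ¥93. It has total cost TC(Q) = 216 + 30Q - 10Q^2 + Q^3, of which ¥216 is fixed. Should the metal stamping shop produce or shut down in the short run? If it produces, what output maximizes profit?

Produce at Q = 9

Strip out fixed cost: VC = 30Q - 10Q^2 + Q^3. Then AVC = 30 - 10Q + Q^2 and MC = 30 - 20Q + 3Q^2.
The AVC parabola has its vertex at Q = 10/2 = 5, where AVC = 30 - 10·5 + 5^2 = ¥5.
Because ¥93 ≥ ¥5, revenue can cover variable cost; the firm operates.
P = MC gives -63 - 20Q + 3Q^2 = 0, with roots -7/3 and 9. Take the larger (rising MC): Q* = 9.
Check: AVC at Q = 9 is ¥21 ≤ P, so revenue covers variable cost.
Profit = P·Q − TC = 93·9 − 405 = ¥432.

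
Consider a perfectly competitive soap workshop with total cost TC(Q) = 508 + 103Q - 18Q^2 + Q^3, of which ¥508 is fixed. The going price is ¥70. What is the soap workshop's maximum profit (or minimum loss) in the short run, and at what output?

Profit = -¥24 at Q = 11

AVC = 103 - 18Q + Q^2; min AVC = ¥22 at Q = 9. Since P = ¥70 ≥ min AVC, the firm produces.
MC = 103 - 36Q + 3Q^2. Setting P = MC and taking the root on the rising branch gives Q* = 11.
TR = 70·11 = 770. TC = 508 + 286 = 794. Profit = 770 − 794 = -¥24.
That loss of ¥24 beats the ¥508 the firm would lose by shutting down; producing recovers ¥484 of fixed cost.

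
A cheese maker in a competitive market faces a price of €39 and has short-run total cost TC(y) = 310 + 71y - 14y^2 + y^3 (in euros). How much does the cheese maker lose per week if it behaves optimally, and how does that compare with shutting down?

AVC = 71 - 14y + y^2; min AVC = €22 at y = 7. Since P = €39 ≥ min AVC, the firm produces.
With MC = 71 - 28y + 3y^2, P = MC on the upward-sloping part at y* = 8.
TR = 39·8 = 312. TC = 310 + 184 = 494. Profit = 312 − 494 = -€182.
That loss of €182 beats the €310 the firm would lose by shutting down; producing recovers €128 of fixed cost.

Profit = -€182 at y = 8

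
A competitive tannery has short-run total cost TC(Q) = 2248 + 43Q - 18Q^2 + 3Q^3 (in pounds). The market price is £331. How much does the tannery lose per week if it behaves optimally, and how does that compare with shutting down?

AVC = 43 - 18Q + 3Q^2 has its minimum £16 at Q = 3; price £331 clears that bar, so the firm operates.
MC = 43 - 36Q + 9Q^2. Setting P = MC and taking the root on the rising branch gives Q* = 8.
TR = 331·8 = 2648. TC = 2248 + 728 = 2976. Profit = 2648 − 2976 = -£328.
That loss of £328 beats the £2248 the firm would lose by shutting down; producing recovers £1920 of fixed cost.

Profit = -£328 at Q = 8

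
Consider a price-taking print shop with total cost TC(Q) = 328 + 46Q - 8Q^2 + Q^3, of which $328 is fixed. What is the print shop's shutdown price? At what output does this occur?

$30 per unit, at Q = 4

The firm shuts down when price falls below the minimum of average variable cost. AVC = VC/Q = 46 - 8Q + Q^2.
dAVC/dQ = -8 + 2Q = 0 gives Q = 4. min AVC = 46 - 8·4 + 4^2 = 30.
For P < $30 the firm produces nothing.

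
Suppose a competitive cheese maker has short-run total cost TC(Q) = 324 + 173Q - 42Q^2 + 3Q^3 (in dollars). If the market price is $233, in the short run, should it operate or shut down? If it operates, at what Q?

Variable cost is VC = 173Q - 42Q^2 + 3Q^3, so AVC = VC/Q = 173 - 42Q + 3Q^2 and MC = dTC/dQ = 173 - 84Q + 9Q^2.
AVC is minimized where dAVC/dQ = -42 + 6Q = 0, at Q = 7; min AVC = 173 - 42·7 + 3·7^2 = $26.
Since P = $233 ≥ min AVC = $26, price covers variable cost and the firm should produce.
P = MC gives -60 - 84Q + 9Q^2 = 0, with roots -2/3 and 10. Take the larger (rising MC): Q* = 10.
Check: AVC at Q = 10 is $53 ≤ P, so revenue covers variable cost.
Profit = P·Q − TC = 233·10 − 854 = $1476.

Produce at Q = 10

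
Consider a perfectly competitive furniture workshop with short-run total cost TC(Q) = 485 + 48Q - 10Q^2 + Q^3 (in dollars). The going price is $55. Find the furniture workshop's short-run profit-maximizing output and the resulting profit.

AVC = 48 - 10Q + Q^2 has its minimum $23 at Q = 5; price $55 clears that bar, so the firm operates.
With MC = 48 - 20Q + 3Q^2, P = MC on the upward-sloping part at Q* = 7.
TR = 55·7 = 385. TC = 485 + 189 = 674. Profit = 385 − 674 = -$289.
Shutting down would mean losing the fixed cost of $485, so operating at a loss of $289 is better by $196.

Profit = -$289 at Q = 7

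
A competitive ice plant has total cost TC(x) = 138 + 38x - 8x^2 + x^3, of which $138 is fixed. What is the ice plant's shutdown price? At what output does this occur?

Short-run supply begins at min AVC. From VC = 38x - 8x^2 + x^3, AVC = 38 - 8x + x^2.
At the minimum of AVC, MC = AVC. MC = 38 - 16x + 3x^2; setting MC = AVC gives 2x^2 - 8x = 0, so x = 4. min AVC = 22.
For P < $22 the firm produces nothing.

$22 per unit, at x = 4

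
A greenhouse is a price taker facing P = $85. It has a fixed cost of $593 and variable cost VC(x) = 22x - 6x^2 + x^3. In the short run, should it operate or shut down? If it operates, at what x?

From TC, MC = TC'(x) = 22 - 12x + 3x^2 and AVC = VC/x = 22 - 6x + x^2.
AVC hits its minimum where MC = AVC, at x = 3, giving min AVC = 22 - 6·3 + 3^2 = $13.
Because $85 ≥ $13, revenue can cover variable cost; the firm operates.
Set P = MC: 85 = 22 - 12x + 3x^2 → -63 - 12x + 3x^2 = 0. The roots are x = -3 and x = 7; the profit-maximizing output is on the rising part of MC, so x* = 7.
Check: AVC at x = 7 is $29 ≤ P, so revenue covers variable cost.
Profit = P·x − TC = 85·7 − 796 = -$201, a loss, but smaller than the $593 fixed cost the firm would lose by shutting down.

Produce at x = 7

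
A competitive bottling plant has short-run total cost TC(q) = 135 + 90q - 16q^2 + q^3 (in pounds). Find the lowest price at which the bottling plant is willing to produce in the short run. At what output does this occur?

Short-run supply begins at min AVC. From VC = 90q - 16q^2 + q^3, AVC = 90 - 16q + q^2.
At the minimum of AVC, MC = AVC. MC = 90 - 32q + 3q^2; setting MC = AVC gives 2q^2 - 16q = 0, so q = 8. min AVC = 26.
The firm shuts down for any P below £26.

£26 per unit, at q = 8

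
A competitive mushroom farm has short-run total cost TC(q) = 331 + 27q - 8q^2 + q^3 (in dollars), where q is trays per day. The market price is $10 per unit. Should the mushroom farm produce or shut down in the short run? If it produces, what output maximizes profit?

Shut down

Strip out fixed cost: VC = 27q - 8q^2 + q^3. Then AVC = 27 - 8q + q^2 and MC = 27 - 16q + 3q^2.
AVC hits its minimum where MC = AVC, at q = 4, giving min AVC = 27 - 8·4 + 4^2 = $11.
With P < min AVC ($10 < $11), every unit sold adds to the loss.
The firm minimizes its loss by shutting down and losing only its fixed cost of $331.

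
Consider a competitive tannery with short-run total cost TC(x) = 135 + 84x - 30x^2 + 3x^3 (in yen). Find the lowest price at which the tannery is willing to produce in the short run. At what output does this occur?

The shutdown price is the minimum of AVC. VC = 84x - 30x^2 + 3x^3, so AVC = 84 - 30x + 3x^2.
At the minimum of AVC, MC = AVC. MC = 84 - 60x + 9x^2; setting MC = AVC gives 6x^2 - 30x = 0, so x = 5. min AVC = 9.
For P < ¥9 the firm produces nothing.

¥9 per unit, at x = 5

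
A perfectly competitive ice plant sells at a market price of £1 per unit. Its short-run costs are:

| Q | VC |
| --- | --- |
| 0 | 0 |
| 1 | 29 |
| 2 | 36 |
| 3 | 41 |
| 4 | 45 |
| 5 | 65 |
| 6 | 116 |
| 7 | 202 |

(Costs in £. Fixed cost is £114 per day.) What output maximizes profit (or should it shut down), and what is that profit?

Tabulate TR − TC: Q=0: -114; Q=1: -142; Q=2: -148; Q=3: -152; Q=4: -155; Q=5: -174; Q=6: -224; Q=7: -309.
Profit is highest at Q = 0. Equivalently, the lowest AVC in the table is 45/4 ≈ £11.25 at Q = 4, and P = £1 falls below it — price never covers variable cost, so the firm shuts down and loses only its fixed cost.

Q = 0 (shut down); profit = -£114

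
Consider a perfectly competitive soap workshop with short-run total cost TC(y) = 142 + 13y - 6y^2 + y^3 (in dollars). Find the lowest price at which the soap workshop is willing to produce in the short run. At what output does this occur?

The shutdown price is the minimum of AVC. VC = 13y - 6y^2 + y^3, so AVC = 13 - 6y + y^2.
At the minimum of AVC, MC = AVC. MC = 13 - 12y + 3y^2; setting MC = AVC gives 2y^2 - 6y = 0, so y = 3. min AVC = 4.
For P < $4 the firm produces nothing.

$4 per unit, at y = 3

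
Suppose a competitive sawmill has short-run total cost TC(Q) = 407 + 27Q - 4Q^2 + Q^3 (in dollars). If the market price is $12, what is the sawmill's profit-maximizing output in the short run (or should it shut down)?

Variable cost is VC = 27Q - 4Q^2 + Q^3, so AVC = VC/Q = 27 - 4Q + Q^2 and MC = dTC/dQ = 27 - 8Q + 3Q^2.
AVC is minimized where dAVC/dQ = -4 + 2Q = 0, at Q = 2; min AVC = 27 - 4·2 + 2^2 = $23.
Since P = $12 < min AVC = $23, price fails to cover variable cost at any output.
Best response: produce nothing and absorb the $407 fixed cost.

Shut down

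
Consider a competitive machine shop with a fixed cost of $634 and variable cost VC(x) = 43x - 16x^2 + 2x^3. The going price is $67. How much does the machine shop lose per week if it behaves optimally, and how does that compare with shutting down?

AVC = 43 - 16x + 2x^2; min AVC = $11 at x = 4. Since P = $67 ≥ min AVC, the firm produces.
MC = 43 - 32x + 6x^2. Setting P = MC and taking the root on the rising branch gives x* = 6.
TR = 67·6 = 402. TC = 634 + 114 = 748. Profit = 402 − 748 = -$346.
That loss of $346 beats the $634 the firm would lose by shutting down; producing recovers $288 of fixed cost.

Profit = -$346 at x = 6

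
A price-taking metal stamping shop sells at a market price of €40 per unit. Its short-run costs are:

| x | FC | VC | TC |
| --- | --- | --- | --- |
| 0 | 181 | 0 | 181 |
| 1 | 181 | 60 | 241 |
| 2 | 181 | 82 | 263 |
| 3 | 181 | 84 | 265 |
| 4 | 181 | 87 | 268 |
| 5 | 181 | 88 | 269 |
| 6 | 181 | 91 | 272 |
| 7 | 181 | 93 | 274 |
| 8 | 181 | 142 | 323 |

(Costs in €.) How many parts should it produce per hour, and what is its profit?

x = 7; profit = €6

Tabulate TR − TC: x=0: -181; x=1: -201; x=2: -183; x=3: -145; x=4: -108; x=5: -69; x=6: -32; x=7: 6; x=8: -3.
Profit is maximized at x = 7. AVC there is 93/7 = €13.29 ≤ P, so producing beats shutting down (which would give -€181).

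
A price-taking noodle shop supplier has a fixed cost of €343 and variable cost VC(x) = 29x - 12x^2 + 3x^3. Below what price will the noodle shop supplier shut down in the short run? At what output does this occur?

The firm shuts down when price falls below the minimum of average variable cost. AVC = VC/x = 29 - 12x + 3x^2.
At the minimum of AVC, MC = AVC. MC = 29 - 24x + 9x^2; setting MC = AVC gives 6x^2 - 12x = 0, so x = 2. min AVC = 17.
For P < €17 the firm produces nothing.

€17 per unit, at x = 2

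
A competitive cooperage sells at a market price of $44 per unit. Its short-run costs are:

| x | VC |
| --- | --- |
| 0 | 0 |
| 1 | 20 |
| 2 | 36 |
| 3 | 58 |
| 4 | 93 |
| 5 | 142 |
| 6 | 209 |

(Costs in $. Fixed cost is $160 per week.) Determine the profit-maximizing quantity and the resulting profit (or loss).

x = 4; profit = -$77

Profit at each row (π = 44x − TC): x=0: -160; x=1: -136; x=2: -108; x=3: -86; x=4: -77; x=5: -82; x=6: -105.
Profit is maximized at x = 4. AVC there is 93/4 = $23.25 ≤ P, so producing beats shutting down (which would give -$160).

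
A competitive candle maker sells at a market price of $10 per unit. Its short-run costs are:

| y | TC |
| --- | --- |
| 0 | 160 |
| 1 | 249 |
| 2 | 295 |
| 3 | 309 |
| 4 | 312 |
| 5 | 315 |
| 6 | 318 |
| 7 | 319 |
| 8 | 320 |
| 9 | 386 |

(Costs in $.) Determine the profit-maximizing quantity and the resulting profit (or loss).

Tabulate TR − TC: y=0: -160; y=1: -239; y=2: -275; y=3: -279; y=4: -272; y=5: -265; y=6: -258; y=7: -249; y=8: -240; y=9: -296.
Profit is highest at y = 0. Equivalently, the lowest AVC in the table is 160/8 ≈ $20 at y = 8, and P = $10 falls below it — price never covers variable cost, so the firm shuts down and loses only its fixed cost.

y = 0 (shut down); profit = -$160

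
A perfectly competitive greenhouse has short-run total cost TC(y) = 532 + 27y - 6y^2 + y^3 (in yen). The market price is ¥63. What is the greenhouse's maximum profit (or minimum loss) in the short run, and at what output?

Profit = -¥316 at y = 6

AVC = 27 - 6y + y^2; min AVC = ¥18 at y = 3. Since P = ¥63 ≥ min AVC, the firm produces.
With MC = 27 - 12y + 3y^2, P = MC on the upward-sloping part at y* = 6.
TR = 63·6 = 378. TC = 532 + 162 = 694. Profit = 378 − 694 = -¥316.
Shutting down would mean losing the fixed cost of ¥532, so operating at a loss of ¥316 is better by ¥216.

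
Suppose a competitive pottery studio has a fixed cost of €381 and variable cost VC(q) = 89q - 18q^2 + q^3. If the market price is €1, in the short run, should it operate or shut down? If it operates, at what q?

Strip out fixed cost: VC = 89q - 18q^2 + q^3. Then AVC = 89 - 18q + q^2 and MC = 89 - 36q + 3q^2.
AVC hits its minimum where MC = AVC, at q = 9, giving min AVC = 89 - 18·9 + 9^2 = €8.
P = €1 lies below min AVC = €8; no output level covers variable cost.
Best response: produce nothing and absorb the €381 fixed cost.

Shut down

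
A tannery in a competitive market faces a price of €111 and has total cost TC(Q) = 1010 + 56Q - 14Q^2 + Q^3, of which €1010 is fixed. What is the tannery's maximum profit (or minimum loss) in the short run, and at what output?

Profit = -€42 at Q = 11

AVC = 56 - 14Q + Q^2; min AVC = €7 at Q = 7. Since P = €111 ≥ min AVC, the firm produces.
With MC = 56 - 28Q + 3Q^2, P = MC on the upward-sloping part at Q* = 11.
TR = 111·11 = 1221. TC = 1010 + 253 = 1263. Profit = 1221 − 1263 = -€42.
By producing, the firm covers all variable cost plus €968 of fixed cost; shutting down would lose the full €1010.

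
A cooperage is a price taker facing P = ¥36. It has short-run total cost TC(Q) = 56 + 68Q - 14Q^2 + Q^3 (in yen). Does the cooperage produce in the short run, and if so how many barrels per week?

Produce at Q = 8

Strip out fixed cost: VC = 68Q - 14Q^2 + Q^3. Then AVC = 68 - 14Q + Q^2 and MC = 68 - 28Q + 3Q^2.
The AVC parabola has its vertex at Q = 14/2 = 7, where AVC = 68 - 14·7 + 7^2 = ¥19.
Since P = ¥36 ≥ min AVC = ¥19, price covers variable cost and the firm should produce.
Set P = MC: 36 = 68 - 28Q + 3Q^2 → 32 - 28Q + 3Q^2 = 0. The roots are Q = 4/3 and Q = 8; the profit-maximizing output is on the rising part of MC, so Q* = 8.
Check: AVC at Q = 8 is ¥20 ≤ P, so revenue covers variable cost.
Profit = P·Q − TC = 36·8 − 216 = ¥72.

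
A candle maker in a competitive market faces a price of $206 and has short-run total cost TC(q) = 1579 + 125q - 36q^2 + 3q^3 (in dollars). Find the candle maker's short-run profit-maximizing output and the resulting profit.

AVC = 125 - 36q + 3q^2; min AVC = $17 at q = 6. Since P = $206 ≥ min AVC, the firm produces.
MC = 125 - 72q + 9q^2. Setting P = MC and taking the root on the rising branch gives q* = 9.
TR = 206·9 = 1854. TC = 1579 + 396 = 1975. Profit = 1854 − 1975 = -$121.
Shutting down would mean losing the fixed cost of $1579, so operating at a loss of $121 is better by $1458.

Profit = -$121 at q = 9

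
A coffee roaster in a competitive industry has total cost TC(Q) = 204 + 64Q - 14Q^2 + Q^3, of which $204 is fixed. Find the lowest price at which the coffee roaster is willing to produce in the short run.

$15 per unit

Short-run supply begins at min AVC. From VC = 64Q - 14Q^2 + Q^3, AVC = 64 - 14Q + Q^2.
At the minimum of AVC, MC = AVC. MC = 64 - 28Q + 3Q^2; setting MC = AVC gives 2Q^2 - 14Q = 0, so Q = 7. min AVC = 15.
For P < $15 the firm produces nothing.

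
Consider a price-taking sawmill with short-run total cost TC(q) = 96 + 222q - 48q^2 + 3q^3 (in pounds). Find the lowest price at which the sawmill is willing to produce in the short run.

£30 per unit

The firm shuts down when price falls below the minimum of average variable cost. AVC = VC/q = 222 - 48q + 3q^2.
At the minimum of AVC, MC = AVC. MC = 222 - 96q + 9q^2; setting MC = AVC gives 6q^2 - 48q = 0, so q = 8. min AVC = 30.
The firm shuts down for any P below £30.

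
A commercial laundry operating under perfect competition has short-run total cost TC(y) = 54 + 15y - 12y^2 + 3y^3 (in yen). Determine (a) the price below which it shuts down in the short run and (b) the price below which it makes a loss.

Shutdown price = ¥3; break-even price = ¥24

AVC = 15 - 12y + 3y^2; minimized at y = 2, giving min AVC = ¥3. That is the shutdown price.
ATC = 54/y + 15 - 12y + 3y^2. Setting dATC/dy = −54/y^2 − 12 + 6y = 0 gives y = 3 (since 6·3^3 − 12·3^2 = 54).
min ATC = 54/3 + 15 − 12·3 + 3·3^2 = ¥24. That is the break-even price.
Between these two prices the firm operates at a loss; above ¥24 it earns a profit.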